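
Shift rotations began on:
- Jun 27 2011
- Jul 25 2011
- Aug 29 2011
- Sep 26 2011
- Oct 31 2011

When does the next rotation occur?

Nov 28 2011

These are Mondays with 28, 35, 28, 35-day gaps.
Each is the final Monday of its month — Aug 29 2011 is past the 28th, so '4th Monday' doesn't fit.
November 2011 ends with Monday Nov 28 2011.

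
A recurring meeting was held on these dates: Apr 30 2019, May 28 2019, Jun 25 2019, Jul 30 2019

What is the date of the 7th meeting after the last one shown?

All Tuesdays; the gaps (28, 28, 35) vary with month length.
This is the last Tuesday of each month.
Last Tuesday of August 2019: Aug 27 2019.
September 2019 ends with Tuesday Sep 24 2019.
Last Tuesday of October 2019: Oct 29 2019.
Last Tuesday of November 2019: Nov 26 2019.
Last Tuesday of December 2019: Dec 31 2019.
Last Tuesday of January 2020: Jan 28 2020.
February 2020 ends with Tuesday Feb 25 2020.

Feb 25 2020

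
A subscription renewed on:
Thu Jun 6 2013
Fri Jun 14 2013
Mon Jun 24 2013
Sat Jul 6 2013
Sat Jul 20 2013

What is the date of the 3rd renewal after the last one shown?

Gaps: 8, 10, 12, 14 days — each gap is 2 larger than the previous one.
Next gap: 16 days. Sat Jul 20 2013 + 16 days = Mon Aug 5 2013.
Next gap: 18 days. Mon Aug 5 2013 + 18 days = Fri Aug 23 2013.
Next gap: 20 days. Fri Aug 23 2013 + 20 days = Thu Sep 12 2013.

Thu Sep 12 2013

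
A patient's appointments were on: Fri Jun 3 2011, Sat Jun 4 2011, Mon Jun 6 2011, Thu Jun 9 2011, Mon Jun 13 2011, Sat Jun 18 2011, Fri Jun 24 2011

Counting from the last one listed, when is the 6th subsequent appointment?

Sat Aug 20 2011

Gaps: 1, 2, 3, 4, 5, 6 days — each gap is 1 larger than the previous one.
Next gap: 7 days. Fri Jun 24 2011 + 7 days = Fri Jul 1 2011.
Next gap: 8 days. Fri Jul 1 2011 + 8 days = Sat Jul 9 2011.
Next gap: 9 days. Sat Jul 9 2011 + 9 days = Mon Jul 18 2011.
Next gap: 10 days. Mon Jul 18 2011 + 10 days = Thu Jul 28 2011.
Next gap: 11 days. Thu Jul 28 2011 + 11 days = Mon Aug 8 2011.
Next gap: 12 days. Mon Aug 8 2011 + 12 days = Sat Aug 20 2011.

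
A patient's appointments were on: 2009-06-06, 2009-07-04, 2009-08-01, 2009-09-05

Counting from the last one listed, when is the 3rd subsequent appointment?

These are Saturdays at 28- or 35-day spacing (28, 28, 35).
The pattern: 1st Saturday of the month.
1st Saturday of October 2009: 2009-10-03.
November 2009 — 1st Saturday is 2009-11-07.
1st Saturday of December 2009: 2009-12-05.

2009-12-05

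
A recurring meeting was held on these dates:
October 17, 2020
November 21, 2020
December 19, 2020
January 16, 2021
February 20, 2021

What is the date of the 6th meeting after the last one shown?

August 21, 2021

All dates are Saturdays, 35, 28, 28, 35 days apart.
Specifically, the 3rd Saturday of each month.
3rd Saturday of March 2021: March 20, 2021.
3rd Saturday of April 2021: April 17, 2021.
May 2021 — 3rd Saturday is May 15, 2021.
3rd Saturday of June 2021: June 19, 2021.
3rd Saturday of July 2021: July 17, 2021.
August 2021 — 3rd Saturday is August 21, 2021.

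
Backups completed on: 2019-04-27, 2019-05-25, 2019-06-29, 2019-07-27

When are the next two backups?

2019-08-31, 2019-09-28

These are Saturdays with 28, 35, 28-day gaps.
Each is the final Saturday of its month — 2019-06-29 is past the 28th, so '4th Saturday' doesn't fit.
August 2019 ends with Saturday 2019-08-31.
Last Saturday of September 2019: 2019-09-28.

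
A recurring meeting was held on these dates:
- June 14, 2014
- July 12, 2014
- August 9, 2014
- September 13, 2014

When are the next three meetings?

Gaps: 28, 28, 35 days — a mix of 28 and 35. Every date is a Saturday.
Each is the 2nd Saturday of its month.
2nd Saturday of October 2014: October 11, 2014.
2nd Saturday of November 2014: November 8, 2014.
December 2014 — 2nd Saturday is December 13, 2014.

October 11, 2014; November 8, 2014; December 13, 2014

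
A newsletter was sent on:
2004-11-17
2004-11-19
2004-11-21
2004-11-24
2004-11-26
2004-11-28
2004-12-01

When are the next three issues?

2004-12-03, 2004-12-05, 2004-12-08

Gaps: 2, 2, 3, 2, 2, 3 days — not constant, but cyclic with period 3.
The events fall on every Wednesday, Friday and Sunday.
Next Friday: 2004-12-03.
The following Sunday is 2004-12-05.
Next Wednesday: 2004-12-08.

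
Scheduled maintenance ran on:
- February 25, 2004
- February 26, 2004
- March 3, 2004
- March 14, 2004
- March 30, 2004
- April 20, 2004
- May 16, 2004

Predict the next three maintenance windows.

June 16, 2004; July 22, 2004; September 1, 2004

The spacing grows by 5 each time: 1, 6, 11, 16, 21, 26 days.
Next gap: 31 days. May 16, 2004 + 31 days = June 16, 2004.
Next gap: 36 days. June 16, 2004 + 36 days = July 22, 2004.
Next gap: 41 days. July 22, 2004 + 41 days = September 1, 2004.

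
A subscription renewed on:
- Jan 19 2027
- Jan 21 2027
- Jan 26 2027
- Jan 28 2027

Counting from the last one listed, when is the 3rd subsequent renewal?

Feb 9 2027

The gap pattern 2, 5, 2 repeats every 2 events.
These are the Tuesdays and Thursdays of each week.
Next Tuesday: Feb 2 2027.
Next Thursday: Feb 4 2027.
The following Tuesday is Feb 9 2027.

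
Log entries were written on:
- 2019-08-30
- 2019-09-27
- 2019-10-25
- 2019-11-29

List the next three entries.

2019-12-27, 2020-01-31, 2020-02-28

Every date is a Friday; gaps 28, 28, 35 days.
Each is the last Friday of its month (at least one falls on the 29th or later, ruling out '4th Friday').
December 2019 ends with Friday 2019-12-27.
Last Friday of January 2020: 2020-01-31.
Last Friday of February 2020: 2020-02-28.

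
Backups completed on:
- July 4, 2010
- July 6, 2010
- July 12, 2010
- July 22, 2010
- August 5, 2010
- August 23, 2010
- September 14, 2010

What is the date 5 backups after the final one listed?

Gaps: 2, 6, 10, 14, 18, 22 days — each gap is 4 larger than the previous one.
Next gap: 26 days. September 14, 2010 + 26 days = October 10, 2010.
Next gap: 30 days. October 10, 2010 + 30 days = November 9, 2010.
Next gap: 34 days. November 9, 2010 + 34 days = December 13, 2010.
Next gap: 38 days. December 13, 2010 + 38 days = January 20, 2011.
Next gap: 42 days. January 20, 2011 + 42 days = March 3, 2011.

March 3, 2011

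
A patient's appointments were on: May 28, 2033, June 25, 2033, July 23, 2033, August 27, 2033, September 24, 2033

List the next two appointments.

October 22, 2033; November 26, 2033

Gaps: 28, 28, 35, 28 days — a mix of 28 and 35. Every date is a Saturday.
Each is the 4th Saturday of its month.
4th Saturday of October 2033: October 22, 2033.
November 2033 — 4th Saturday is November 26, 2033.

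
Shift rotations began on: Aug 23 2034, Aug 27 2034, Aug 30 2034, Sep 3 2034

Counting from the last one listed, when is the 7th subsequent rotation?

Sep 27 2034

Gaps: 4, 3, 4 days — not constant, but cyclic with period 2.
The events fall on every Wednesday and Sunday.
The following Wednesday is Sep 6 2034.
Next Sunday: Sep 10 2034.
The following Wednesday is Sep 13 2034.
The following Sunday is Sep 17 2034.
Next Wednesday: Sep 20 2034.
The following Sunday is Sep 24 2034.
Next Wednesday: Sep 27 2034.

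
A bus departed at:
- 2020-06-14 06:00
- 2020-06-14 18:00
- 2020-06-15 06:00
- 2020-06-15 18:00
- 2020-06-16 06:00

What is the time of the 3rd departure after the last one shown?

2020-06-17 18:00

Gaps: 12, 12, 12, 12 hours — each event is 12 hours after the previous one.
2020-06-16 06:00 + 12 h = 2020-06-16 18:00.
2020-06-16 18:00 + 12 h = 2020-06-17 06:00.
2020-06-17 06:00 + 12 h = 2020-06-17 18:00.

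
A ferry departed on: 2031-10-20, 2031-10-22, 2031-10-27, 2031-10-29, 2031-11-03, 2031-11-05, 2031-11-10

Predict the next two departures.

The gap pattern 2, 5, 2, 5, 2, 5 repeats every 2 events.
These are the Mondays and Wednesdays of each week.
The following Wednesday is 2031-11-12.
Next Monday: 2031-11-17.

2031-11-12, 2031-11-17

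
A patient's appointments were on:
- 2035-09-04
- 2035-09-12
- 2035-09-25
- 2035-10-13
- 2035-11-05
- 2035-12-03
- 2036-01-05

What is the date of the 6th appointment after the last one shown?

2036-11-03

The spacing grows by 5 each time: 8, 13, 18, 23, 28, 33 days.
Next gap: 38 days. 2036-01-05 + 38 days = 2036-02-12.
Next gap: 43 days. 2036-02-12 + 43 days = 2036-03-26.
Next gap: 48 days. 2036-03-26 + 48 days = 2036-05-13.
Next gap: 53 days. 2036-05-13 + 53 days = 2036-07-05.
Next gap: 58 days. 2036-07-05 + 58 days = 2036-09-01.
Next gap: 63 days. 2036-09-01 + 63 days = 2036-11-03.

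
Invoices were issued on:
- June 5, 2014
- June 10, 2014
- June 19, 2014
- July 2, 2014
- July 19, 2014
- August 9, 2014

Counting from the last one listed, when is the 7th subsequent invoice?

April 25, 2015

The spacing grows by 4 each time: 5, 9, 13, 17, 21 days.
Next gap: 25 days. August 9, 2014 + 25 days = September 3, 2014.
Next gap: 29 days. September 3, 2014 + 29 days = October 2, 2014.
Next gap: 33 days. October 2, 2014 + 33 days = November 4, 2014.
Next gap: 37 days. November 4, 2014 + 37 days = December 11, 2014.
Next gap: 41 days. December 11, 2014 + 41 days = January 21, 2015.
Next gap: 45 days. January 21, 2015 + 45 days = March 7, 2015.
Next gap: 49 days. March 7, 2015 + 49 days = April 25, 2015.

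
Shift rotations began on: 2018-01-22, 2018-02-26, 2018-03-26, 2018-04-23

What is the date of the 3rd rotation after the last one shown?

These are Mondays at 28- or 35-day spacing (35, 28, 28).
The pattern: 4th Monday of the month.
May 2018 — 4th Monday is 2018-05-28.
4th Monday of June 2018: 2018-06-25.
July 2018 — 4th Monday is 2018-07-23.

2018-07-23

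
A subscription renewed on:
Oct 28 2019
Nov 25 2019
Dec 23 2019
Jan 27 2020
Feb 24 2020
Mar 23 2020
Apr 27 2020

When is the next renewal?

Gaps: 28, 28, 35, 28, 28, 35 days — a mix of 28 and 35. Every date is a Monday.
Each is the 4th Monday of its month.
May 2020 — 4th Monday is May 25 2020.

May 25 2020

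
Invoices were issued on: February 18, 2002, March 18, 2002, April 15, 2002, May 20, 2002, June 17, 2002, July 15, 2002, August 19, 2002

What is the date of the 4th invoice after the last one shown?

December 16, 2002

All dates are Mondays, 28, 28, 35, 28, 28, 35 days apart.
Specifically, the 3rd Monday of each month.
September 2002 — 3rd Monday is September 16, 2002.
3rd Monday of October 2002: October 21, 2002.
November 2002 — 3rd Monday is November 18, 2002.
December 2002 — 3rd Monday is December 16, 2002.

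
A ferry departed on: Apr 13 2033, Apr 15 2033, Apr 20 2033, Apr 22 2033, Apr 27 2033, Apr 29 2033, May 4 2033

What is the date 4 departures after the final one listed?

The gap pattern 2, 5, 2, 5, 2, 5 repeats every 2 events.
These are the Wednesdays and Fridays of each week.
The following Friday is May 6 2033.
The following Wednesday is May 11 2033.
Next Friday: May 13 2033.
Next Wednesday: May 18 2033.

May 18 2033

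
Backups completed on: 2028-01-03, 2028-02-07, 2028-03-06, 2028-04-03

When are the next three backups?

2028-05-01, 2028-06-05, 2028-07-03

These are Mondays at 28- or 35-day spacing (35, 28, 28).
The pattern: 1st Monday of the month.
1st Monday of May 2028: 2028-05-01.
1st Monday of June 2028: 2028-06-05.
1st Monday of July 2028: 2028-07-03.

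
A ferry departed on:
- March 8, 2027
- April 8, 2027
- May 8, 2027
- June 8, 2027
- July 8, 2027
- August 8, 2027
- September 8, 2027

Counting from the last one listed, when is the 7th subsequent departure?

April 8, 2028

Each date is the 8th; the gaps (31, 30, 31, 30, 31, 31) track the month lengths.
The rule is the 8th of each month.
Next: October 2027 → October 8, 2027.
November 2027: November 8, 2027.
December 2027: December 8, 2027.
Next: January 2028 → January 8, 2028.
February 2028: February 8, 2028.
March 2028: March 8, 2028.
April 2028: April 8, 2028.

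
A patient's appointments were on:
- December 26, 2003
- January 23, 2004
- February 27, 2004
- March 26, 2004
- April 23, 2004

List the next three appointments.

May 28, 2004; June 25, 2004; July 23, 2004

All dates are Fridays, 28, 35, 28, 28 days apart.
Specifically, the 4th Friday of each month.
May 2004 — 4th Friday is May 28, 2004.
June 2004 — 4th Friday is June 25, 2004.
4th Friday of July 2004: July 23, 2004.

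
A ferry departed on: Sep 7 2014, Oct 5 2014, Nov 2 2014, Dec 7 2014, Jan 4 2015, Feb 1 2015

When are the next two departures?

All dates are Sundays, 28, 28, 35, 28, 28 days apart.
Specifically, the 1st Sunday of each month.
March 2015 — 1st Sunday is Mar 1 2015.
1st Sunday of April 2015: Apr 5 2015.

Mar 1 2015, Apr 5 2015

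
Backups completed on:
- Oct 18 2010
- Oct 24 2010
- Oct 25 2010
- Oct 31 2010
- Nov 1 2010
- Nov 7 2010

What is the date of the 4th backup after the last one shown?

Nov 21 2010

Every event lands on a Monday or Sunday (gaps cycle 6, 1, 6, 1, 6).
So the schedule is: every Monday and Sunday.
The following Monday is Nov 8 2010.
The following Sunday is Nov 14 2010.
The following Monday is Nov 15 2010.
The following Sunday is Nov 21 2010.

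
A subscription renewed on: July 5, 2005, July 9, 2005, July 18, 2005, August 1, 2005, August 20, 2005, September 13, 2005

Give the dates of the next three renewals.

October 12, 2005; November 15, 2005; December 24, 2005

Intervals are 4, 9, 14, 19, 24 days — an arithmetic progression with common difference 5.
Next gap: 29 days. September 13, 2005 + 29 days = October 12, 2005.
Next gap: 34 days. October 12, 2005 + 34 days = November 15, 2005.
Next gap: 39 days. November 15, 2005 + 39 days = December 24, 2005.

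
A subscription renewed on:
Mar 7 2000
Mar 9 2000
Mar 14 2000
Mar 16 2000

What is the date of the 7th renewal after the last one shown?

Every event lands on a Tuesday or Thursday (gaps cycle 2, 5, 2).
So the schedule is: every Tuesday and Thursday.
The following Tuesday is Mar 21 2000.
The following Thursday is Mar 23 2000.
Next Tuesday: Mar 28 2000.
The following Thursday is Mar 30 2000.
Next Tuesday: Apr 4 2000.
The following Thursday is Apr 6 2000.
Next Tuesday: Apr 11 2000.

Apr 11 2000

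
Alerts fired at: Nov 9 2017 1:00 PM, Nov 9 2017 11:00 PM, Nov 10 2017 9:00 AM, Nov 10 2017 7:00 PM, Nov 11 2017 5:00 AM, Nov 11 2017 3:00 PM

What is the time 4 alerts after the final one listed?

Nov 13 2017 7:00 AM

Spacing: 10, 10, 10, 10, 10 h — constant 10 h.
Nov 11 2017 3:00 PM + 10 h = Nov 12 2017 1:00 AM.
Nov 12 2017 1:00 AM + 10 h = Nov 12 2017 11:00 AM.
Nov 12 2017 11:00 AM + 10 h = Nov 12 2017 9:00 PM.
Nov 12 2017 9:00 PM + 10 h = Nov 13 2017 7:00 AM.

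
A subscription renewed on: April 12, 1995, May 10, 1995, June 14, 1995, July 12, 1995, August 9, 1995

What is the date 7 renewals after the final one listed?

March 13, 1996

These are Wednesdays at 28- or 35-day spacing (28, 35, 28, 28).
The pattern: 2nd Wednesday of the month.
September 1995 — 2nd Wednesday is September 13, 1995.
2nd Wednesday of October 1995: October 11, 1995.
2nd Wednesday of November 1995: November 8, 1995.
2nd Wednesday of December 1995: December 13, 1995.
January 1996 — 2nd Wednesday is January 10, 1996.
2nd Wednesday of February 1996: February 14, 1996.
March 1996 — 2nd Wednesday is March 13, 1996.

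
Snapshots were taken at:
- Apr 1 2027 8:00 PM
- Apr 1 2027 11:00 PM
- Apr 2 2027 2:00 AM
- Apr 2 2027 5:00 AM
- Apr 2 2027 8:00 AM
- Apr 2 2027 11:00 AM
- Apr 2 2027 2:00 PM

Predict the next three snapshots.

The interval is a steady 3 hours (3, 3, 3, 3, 3, 3).
Apr 2 2027 2:00 PM + 3 h = Apr 2 2027 5:00 PM.
Apr 2 2027 5:00 PM + 3 h = Apr 2 2027 8:00 PM.
Apr 2 2027 8:00 PM + 3 h = Apr 2 2027 11:00 PM.

Apr 2 2027 5:00 PM, Apr 2 2027 8:00 PM, Apr 2 2027 11:00 PM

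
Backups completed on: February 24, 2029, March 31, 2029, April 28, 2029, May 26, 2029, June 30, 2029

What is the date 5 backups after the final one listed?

Every date is a Saturday; gaps 35, 28, 28, 35 days.
Each is the last Saturday of its month (at least one falls on the 29th or later, ruling out '4th Saturday').
July 2029 ends with Saturday July 28, 2029.
August 2029 ends with Saturday August 25, 2029.
September 2029 ends with Saturday September 29, 2029.
Last Saturday of October 2029: October 27, 2029.
November 2029 ends with Saturday November 24, 2029.

November 24, 2029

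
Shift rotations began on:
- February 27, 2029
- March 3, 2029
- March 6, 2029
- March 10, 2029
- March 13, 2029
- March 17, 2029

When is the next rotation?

Gaps: 4, 3, 4, 3, 4 days — not constant, but cyclic with period 2.
The events fall on every Tuesday and Saturday.
Next Tuesday: March 20, 2029.

March 20, 2029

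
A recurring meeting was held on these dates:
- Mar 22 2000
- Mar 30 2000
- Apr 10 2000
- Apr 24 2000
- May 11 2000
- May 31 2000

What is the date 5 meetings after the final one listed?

Oct 23 2000

The spacing grows by 3 each time: 8, 11, 14, 17, 20 days.
Next gap: 23 days. May 31 2000 + 23 days = Jun 23 2000.
Next gap: 26 days. Jun 23 2000 + 26 days = Jul 19 2000.
Next gap: 29 days. Jul 19 2000 + 29 days = Aug 17 2000.
Next gap: 32 days. Aug 17 2000 + 32 days = Sep 18 2000.
Next gap: 35 days. Sep 18 2000 + 35 days = Oct 23 2000.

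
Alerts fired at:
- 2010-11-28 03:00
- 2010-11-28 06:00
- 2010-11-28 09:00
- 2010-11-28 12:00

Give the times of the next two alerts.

2010-11-28 15:00, 2010-11-28 18:00

Spacing: 3, 3, 3 h — constant 3 h.
2010-11-28 12:00 + 3 h = 2010-11-28 15:00.
2010-11-28 15:00 + 3 h = 2010-11-28 18:00.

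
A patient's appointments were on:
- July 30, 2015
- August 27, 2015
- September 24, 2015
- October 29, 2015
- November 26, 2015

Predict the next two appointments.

Every date is a Thursday; gaps 28, 28, 35, 28 days.
Each is the last Thursday of its month (at least one falls on the 29th or later, ruling out '4th Thursday').
December 2015 ends with Thursday December 31, 2015.
January 2016 ends with Thursday January 28, 2016.

December 31, 2015; January 28, 2016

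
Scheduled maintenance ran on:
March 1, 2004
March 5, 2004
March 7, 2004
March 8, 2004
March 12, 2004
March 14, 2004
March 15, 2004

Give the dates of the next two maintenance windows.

The gap pattern 4, 2, 1, 4, 2, 1 repeats every 3 events.
These are the Mondays, Fridays and Sundays of each week.
The following Friday is March 19, 2004.
The following Sunday is March 21, 2004.

March 19, 2004; March 21, 2004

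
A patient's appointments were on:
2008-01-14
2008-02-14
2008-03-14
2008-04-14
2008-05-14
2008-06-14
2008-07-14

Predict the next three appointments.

2008-08-14, 2008-09-14, 2008-10-14

Gaps: 31, 29, 31, 30, 31, 30 days — not constant. Every event is on the 14th of the month.
Pattern: the 14th of each month.
Next: August 2008 → 2008-08-14.
Next: September 2008 → 2008-09-14.
Next: October 2008 → 2008-10-14.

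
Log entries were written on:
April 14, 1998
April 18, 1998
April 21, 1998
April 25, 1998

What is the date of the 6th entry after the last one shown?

May 16, 1998

Gaps: 4, 3, 4 days — not constant, but cyclic with period 2.
The events fall on every Tuesday and Saturday.
The following Tuesday is April 28, 1998.
The following Saturday is May 2, 1998.
The following Tuesday is May 5, 1998.
Next Saturday: May 9, 1998.
The following Tuesday is May 12, 1998.
The following Saturday is May 16, 1998.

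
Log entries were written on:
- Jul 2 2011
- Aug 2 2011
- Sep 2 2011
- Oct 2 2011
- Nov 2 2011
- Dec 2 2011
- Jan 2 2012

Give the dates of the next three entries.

Gaps: 31, 31, 30, 31, 30, 31 days — not constant. Every event is on the 2nd of the month.
Pattern: the 2nd of each month.
Next: February 2012 → Feb 2 2012.
Next: March 2012 → Mar 2 2012.
April 2012: Apr 2 2012.

Feb 2 2012, Mar 2 2012, Apr 2 2012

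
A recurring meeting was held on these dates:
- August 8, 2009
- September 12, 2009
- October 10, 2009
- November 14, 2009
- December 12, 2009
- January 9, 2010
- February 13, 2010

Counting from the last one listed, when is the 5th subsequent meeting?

Gaps: 35, 28, 35, 28, 28, 35 days — a mix of 28 and 35. Every date is a Saturday.
Each is the 2nd Saturday of its month.
2nd Saturday of March 2010: March 13, 2010.
2nd Saturday of April 2010: April 10, 2010.
May 2010 — 2nd Saturday is May 8, 2010.
June 2010 — 2nd Saturday is June 12, 2010.
July 2010 — 2nd Saturday is July 10, 2010.

July 10, 2010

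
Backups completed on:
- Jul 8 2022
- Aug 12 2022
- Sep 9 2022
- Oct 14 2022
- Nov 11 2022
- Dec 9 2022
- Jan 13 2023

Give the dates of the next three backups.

Feb 10 2023, Mar 10 2023, Apr 14 2023

All dates are Fridays, 35, 28, 35, 28, 28, 35 days apart.
Specifically, the 2nd Friday of each month.
2nd Friday of February 2023: Feb 10 2023.
2nd Friday of March 2023: Mar 10 2023.
2nd Friday of April 2023: Apr 14 2023.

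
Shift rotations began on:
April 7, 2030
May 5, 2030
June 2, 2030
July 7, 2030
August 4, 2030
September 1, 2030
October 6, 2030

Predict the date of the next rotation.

All dates are Sundays, 28, 28, 35, 28, 28, 35 days apart.
Specifically, the 1st Sunday of each month.
1st Sunday of November 2030: November 3, 2030.

November 3, 2030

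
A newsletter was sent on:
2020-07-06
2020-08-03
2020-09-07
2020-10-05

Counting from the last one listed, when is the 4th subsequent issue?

2021-02-01

Gaps: 28, 35, 28 days — a mix of 28 and 35. Every date is a Monday.
Each is the 1st Monday of its month.
November 2020 — 1st Monday is 2020-11-02.
December 2020 — 1st Monday is 2020-12-07.
1st Monday of January 2021: 2021-01-04.
1st Monday of February 2021: 2021-02-01.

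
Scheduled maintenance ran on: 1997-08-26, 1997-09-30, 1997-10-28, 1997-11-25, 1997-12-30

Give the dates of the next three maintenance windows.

1998-01-27, 1998-02-24, 1998-03-31

Every date is a Tuesday; gaps 35, 28, 28, 35 days.
Each is the last Tuesday of its month (at least one falls on the 29th or later, ruling out '4th Tuesday').
Last Tuesday of January 1998: 1998-01-27.
Last Tuesday of February 1998: 1998-02-24.
March 1998 ends with Tuesday 1998-03-31.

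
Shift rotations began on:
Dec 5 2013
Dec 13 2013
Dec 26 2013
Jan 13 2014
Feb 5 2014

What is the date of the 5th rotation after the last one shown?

The spacing grows by 5 each time: 8, 13, 18, 23 days.
Next gap: 28 days. Feb 5 2014 + 28 days = Mar 5 2014.
Next gap: 33 days. Mar 5 2014 + 33 days = Apr 7 2014.
Next gap: 38 days. Apr 7 2014 + 38 days = May 15 2014.
Next gap: 43 days. May 15 2014 + 43 days = Jun 27 2014.
Next gap: 48 days. Jun 27 2014 + 48 days = Aug 14 2014.

Aug 14 2014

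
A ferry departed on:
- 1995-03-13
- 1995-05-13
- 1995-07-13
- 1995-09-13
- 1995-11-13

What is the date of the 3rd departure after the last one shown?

Gaps: 61, 61, 62, 61 days — not constant. Every event is on the 13th of the month.
Pattern: the 13th of every 2 months.
January 1996: 1996-01-13.
Next: March 1996 → 1996-03-13.
May 1996: 1996-05-13.

1996-05-13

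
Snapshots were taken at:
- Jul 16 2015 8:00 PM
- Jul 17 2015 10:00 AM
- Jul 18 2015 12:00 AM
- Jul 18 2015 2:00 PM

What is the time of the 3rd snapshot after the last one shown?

Jul 20 2015 8:00 AM

The interval is a steady 14 hours (14, 14, 14).
Jul 18 2015 2:00 PM + 14 h = Jul 19 2015 4:00 AM.
Jul 19 2015 4:00 AM + 14 h = Jul 19 2015 6:00 PM.
Jul 19 2015 6:00 PM + 14 h = Jul 20 2015 8:00 AM.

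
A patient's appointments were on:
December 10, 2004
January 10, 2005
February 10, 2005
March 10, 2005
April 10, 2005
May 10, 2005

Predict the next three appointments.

The day-of-month is always 10 (31, 31, 28, 31, 30 days between events).
So this recurs on the 10th of each month.
Next: June 2005 → June 10, 2005.
Next: July 2005 → July 10, 2005.
Next: August 2005 → August 10, 2005.

June 10, 2005; July 10, 2005; August 10, 2005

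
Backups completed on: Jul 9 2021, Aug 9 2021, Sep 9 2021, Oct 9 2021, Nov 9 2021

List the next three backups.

Dec 9 2021, Jan 9 2022, Feb 9 2022

The day-of-month is always 9 (31, 31, 30, 31 days between events).
So this recurs on the 9th of each month.
Next: December 2021 → Dec 9 2021.
Next: January 2022 → Jan 9 2022.
February 2022: Feb 9 2022.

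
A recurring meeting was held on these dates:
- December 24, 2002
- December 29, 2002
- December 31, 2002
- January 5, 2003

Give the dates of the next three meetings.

The gap pattern 5, 2, 5 repeats every 2 events.
These are the Tuesdays and Sundays of each week.
The following Tuesday is January 7, 2003.
The following Sunday is January 12, 2003.
Next Tuesday: January 14, 2003.

January 7, 2003; January 12, 2003; January 14, 2003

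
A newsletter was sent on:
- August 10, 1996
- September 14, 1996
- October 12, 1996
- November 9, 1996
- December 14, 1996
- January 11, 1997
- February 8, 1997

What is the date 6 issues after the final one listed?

August 9, 1997

All dates are Saturdays, 35, 28, 28, 35, 28, 28 days apart.
Specifically, the 2nd Saturday of each month.
March 1997 — 2nd Saturday is March 8, 1997.
2nd Saturday of April 1997: April 12, 1997.
2nd Saturday of May 1997: May 10, 1997.
2nd Saturday of June 1997: June 14, 1997.
July 1997 — 2nd Saturday is July 12, 1997.
August 1997 — 2nd Saturday is August 9, 1997.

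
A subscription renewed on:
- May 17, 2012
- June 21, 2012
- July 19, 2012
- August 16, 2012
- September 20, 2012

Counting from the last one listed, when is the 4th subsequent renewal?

January 17, 2013

Gaps: 35, 28, 28, 35 days — a mix of 28 and 35. Every date is a Thursday.
Each is the 3rd Thursday of its month.
3rd Thursday of October 2012: October 18, 2012.
November 2012 — 3rd Thursday is November 15, 2012.
3rd Thursday of December 2012: December 20, 2012.
3rd Thursday of January 2013: January 17, 2013.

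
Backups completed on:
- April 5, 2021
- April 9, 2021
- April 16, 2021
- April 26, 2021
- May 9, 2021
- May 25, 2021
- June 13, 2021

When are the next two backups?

July 5, 2021; July 30, 2021

Gaps: 4, 7, 10, 13, 16, 19 days — each gap is 3 larger than the previous one.
Next gap: 22 days. June 13, 2021 + 22 days = July 5, 2021.
Next gap: 25 days. July 5, 2021 + 25 days = July 30, 2021.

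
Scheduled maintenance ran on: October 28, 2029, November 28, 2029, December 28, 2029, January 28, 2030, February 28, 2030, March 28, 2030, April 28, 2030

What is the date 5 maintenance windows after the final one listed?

September 28, 2030

Gaps: 31, 30, 31, 31, 28, 31 days — not constant. Every event is on the 28th of the month.
Pattern: the 28th of each month.
Next: May 2030 → May 28, 2030.
Next: June 2030 → June 28, 2030.
Next: July 2030 → July 28, 2030.
August 2030: August 28, 2030.
Next: September 2030 → September 28, 2030.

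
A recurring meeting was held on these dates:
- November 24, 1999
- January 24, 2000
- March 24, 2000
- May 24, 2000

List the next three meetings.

July 24, 2000; September 24, 2000; November 24, 2000

Each date is the 24th; the gaps (61, 60, 61) track the month lengths.
The rule is the 24th of every 2 months.
Next: July 2000 → July 24, 2000.
Next: September 2000 → September 24, 2000.
Next: November 2000 → November 24, 2000.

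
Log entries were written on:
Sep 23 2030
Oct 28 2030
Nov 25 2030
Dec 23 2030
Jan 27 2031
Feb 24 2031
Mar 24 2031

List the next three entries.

Apr 28 2031, May 26 2031, Jun 23 2031

These are Mondays at 28- or 35-day spacing (35, 28, 28, 35, 28, 28).
The pattern: 4th Monday of the month.
4th Monday of April 2031: Apr 28 2031.
4th Monday of May 2031: May 26 2031.
June 2031 — 4th Monday is Jun 23 2031.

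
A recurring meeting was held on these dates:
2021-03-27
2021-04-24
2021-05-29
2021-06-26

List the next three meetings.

2021-07-31, 2021-08-28, 2021-09-25

Every date is a Saturday; gaps 28, 35, 28 days.
Each is the last Saturday of its month (at least one falls on the 29th or later, ruling out '4th Saturday').
July 2021 ends with Saturday 2021-07-31.
August 2021 ends with Saturday 2021-08-28.
September 2021 ends with Saturday 2021-09-25.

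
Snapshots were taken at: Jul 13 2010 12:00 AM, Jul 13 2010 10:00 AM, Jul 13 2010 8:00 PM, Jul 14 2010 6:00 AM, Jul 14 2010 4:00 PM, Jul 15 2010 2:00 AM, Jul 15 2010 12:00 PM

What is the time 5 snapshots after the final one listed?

Jul 17 2010 2:00 PM

The interval is a steady 10 hours (10, 10, 10, 10, 10, 10).
Jul 15 2010 12:00 PM + 10 h = Jul 15 2010 10:00 PM.
Jul 15 2010 10:00 PM + 10 h = Jul 16 2010 8:00 AM.
Jul 16 2010 8:00 AM + 10 h = Jul 16 2010 6:00 PM.
Jul 16 2010 6:00 PM + 10 h = Jul 17 2010 4:00 AM.
Jul 17 2010 4:00 AM + 10 h = Jul 17 2010 2:00 PM.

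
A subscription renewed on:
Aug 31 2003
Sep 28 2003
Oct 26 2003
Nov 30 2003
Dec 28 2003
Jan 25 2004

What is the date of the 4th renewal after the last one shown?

May 30 2004

These are Sundays with 28, 28, 35, 28, 28-day gaps.
Each is the final Sunday of its month — Aug 31 2003 is past the 28th, so '4th Sunday' doesn't fit.
Last Sunday of February 2004: Feb 29 2004.
Last Sunday of March 2004: Mar 28 2004.
Last Sunday of April 2004: Apr 25 2004.
May 2004 ends with Sunday May 30 2004.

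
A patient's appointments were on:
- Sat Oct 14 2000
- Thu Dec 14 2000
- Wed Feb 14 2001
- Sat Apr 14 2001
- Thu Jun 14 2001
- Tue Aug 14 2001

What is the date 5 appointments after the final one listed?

Gaps: 61, 62, 59, 61, 61 days — not constant. Every event is on the 14th of the month.
Pattern: the 14th of every 2 months.
Next: October 2001 → Sun Oct 14 2001.
Next: December 2001 → Fri Dec 14 2001.
February 2002: Thu Feb 14 2002.
Next: April 2002 → Sun Apr 14 2002.
Next: June 2002 → Fri Jun 14 2002.

Fri Jun 14 2002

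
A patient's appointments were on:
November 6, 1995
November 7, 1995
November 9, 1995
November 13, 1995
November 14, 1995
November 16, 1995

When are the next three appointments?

The gap pattern 1, 2, 4, 1, 2 repeats every 3 events.
These are the Mondays, Tuesdays and Thursdays of each week.
Next Monday: November 20, 1995.
Next Tuesday: November 21, 1995.
Next Thursday: November 23, 1995.

November 20, 1995; November 21, 1995; November 23, 1995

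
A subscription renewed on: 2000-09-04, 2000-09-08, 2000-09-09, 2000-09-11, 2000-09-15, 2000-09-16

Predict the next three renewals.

2000-09-18, 2000-09-22, 2000-09-23

Every event lands on a Monday or Friday or Saturday (gaps cycle 4, 1, 2, 4, 1).
So the schedule is: every Monday, Friday and Saturday.
The following Monday is 2000-09-18.
The following Friday is 2000-09-22.
The following Saturday is 2000-09-23.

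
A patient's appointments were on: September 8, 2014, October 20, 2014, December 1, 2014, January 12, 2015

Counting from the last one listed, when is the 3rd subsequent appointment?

Gaps between consecutive events: 42, 42, 42 days — a constant 42-day interval.
January 12, 2015 + 42 days = February 23, 2015.
February 23, 2015 + 42 days = April 6, 2015.
April 6, 2015 + 42 days = May 18, 2015.

May 18, 2015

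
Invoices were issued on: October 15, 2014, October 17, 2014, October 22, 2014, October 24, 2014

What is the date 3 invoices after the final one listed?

November 5, 2014

The gap pattern 2, 5, 2 repeats every 2 events.
These are the Wednesdays and Fridays of each week.
The following Wednesday is October 29, 2014.
The following Friday is October 31, 2014.
Next Wednesday: November 5, 2014.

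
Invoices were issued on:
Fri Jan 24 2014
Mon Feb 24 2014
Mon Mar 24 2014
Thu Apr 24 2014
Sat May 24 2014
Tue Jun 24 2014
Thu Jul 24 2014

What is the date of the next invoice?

Sun Aug 24 2014

Each date is the 24th; the gaps (31, 28, 31, 30, 31, 30) track the month lengths.
The rule is the 24th of each month.
Next: August 2014 → Sun Aug 24 2014.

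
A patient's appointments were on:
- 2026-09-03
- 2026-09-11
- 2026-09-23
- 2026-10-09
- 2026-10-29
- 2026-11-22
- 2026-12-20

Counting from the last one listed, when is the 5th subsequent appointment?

2027-07-08

Intervals are 8, 12, 16, 20, 24, 28 days — an arithmetic progression with common difference 4.
Next gap: 32 days. 2026-12-20 + 32 days = 2027-01-21.
Next gap: 36 days. 2027-01-21 + 36 days = 2027-02-26.
Next gap: 40 days. 2027-02-26 + 40 days = 2027-04-07.
Next gap: 44 days. 2027-04-07 + 44 days = 2027-05-21.
Next gap: 48 days. 2027-05-21 + 48 days = 2027-07-08.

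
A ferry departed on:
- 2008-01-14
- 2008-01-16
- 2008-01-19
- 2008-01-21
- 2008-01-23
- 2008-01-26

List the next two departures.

2008-01-28, 2008-01-30

Gaps: 2, 3, 2, 2, 3 days — not constant, but cyclic with period 3.
The events fall on every Monday, Wednesday and Saturday.
The following Monday is 2008-01-28.
The following Wednesday is 2008-01-30.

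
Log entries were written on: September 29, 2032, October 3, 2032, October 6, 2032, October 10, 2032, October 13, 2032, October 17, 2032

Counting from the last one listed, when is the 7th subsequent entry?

Gaps: 4, 3, 4, 3, 4 days — not constant, but cyclic with period 2.
The events fall on every Wednesday and Sunday.
Next Wednesday: October 20, 2032.
The following Sunday is October 24, 2032.
Next Wednesday: October 27, 2032.
The following Sunday is October 31, 2032.
Next Wednesday: November 3, 2032.
Next Sunday: November 7, 2032.
Next Wednesday: November 10, 2032.

November 10, 2032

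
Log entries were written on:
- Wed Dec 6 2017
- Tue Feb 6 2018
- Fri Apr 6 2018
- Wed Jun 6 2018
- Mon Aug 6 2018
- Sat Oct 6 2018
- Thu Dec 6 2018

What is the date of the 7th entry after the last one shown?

Gaps: 62, 59, 61, 61, 61, 61 days — not constant. Every event is on the 6th of the month.
Pattern: the 6th of every 2 months.
February 2019: Wed Feb 6 2019.
Next: April 2019 → Sat Apr 6 2019.
June 2019: Thu Jun 6 2019.
Next: August 2019 → Tue Aug 6 2019.
October 2019: Sun Oct 6 2019.
December 2019: Fri Dec 6 2019.
Next: February 2020 → Thu Feb 6 2020.

Thu Feb 6 2020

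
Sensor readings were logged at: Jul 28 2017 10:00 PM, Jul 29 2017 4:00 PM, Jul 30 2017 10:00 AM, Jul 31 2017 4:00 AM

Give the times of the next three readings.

The interval is a steady 18 hours (18, 18, 18).
Jul 31 2017 4:00 AM + 18 h = Jul 31 2017 10:00 PM.
Jul 31 2017 10:00 PM + 18 h = Aug 1 2017 4:00 PM.
Aug 1 2017 4:00 PM + 18 h = Aug 2 2017 10:00 AM.

Jul 31 2017 10:00 PM, Aug 1 2017 4:00 PM, Aug 2 2017 10:00 AM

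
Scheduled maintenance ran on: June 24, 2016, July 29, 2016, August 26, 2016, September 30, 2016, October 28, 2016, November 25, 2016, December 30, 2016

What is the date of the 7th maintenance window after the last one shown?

These are Fridays with 35, 28, 35, 28, 28, 35-day gaps.
Each is the final Friday of its month — July 29, 2016 is past the 28th, so '4th Friday' doesn't fit.
Last Friday of January 2017: January 27, 2017.
Last Friday of February 2017: February 24, 2017.
Last Friday of March 2017: March 31, 2017.
Last Friday of April 2017: April 28, 2017.
Last Friday of May 2017: May 26, 2017.
Last Friday of June 2017: June 30, 2017.
Last Friday of July 2017: July 28, 2017.

July 28, 2017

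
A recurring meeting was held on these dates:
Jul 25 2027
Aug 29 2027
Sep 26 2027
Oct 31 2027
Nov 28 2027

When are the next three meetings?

These are Sundays with 35, 28, 35, 28-day gaps.
Each is the final Sunday of its month — Aug 29 2027 is past the 28th, so '4th Sunday' doesn't fit.
Last Sunday of December 2027: Dec 26 2027.
Last Sunday of January 2028: Jan 30 2028.
February 2028 ends with Sunday Feb 27 2028.

Dec 26 2027, Jan 30 2028, Feb 27 2028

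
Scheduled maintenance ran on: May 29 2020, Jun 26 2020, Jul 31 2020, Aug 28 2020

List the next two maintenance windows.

Sep 25 2020, Oct 30 2020

Every date is a Friday; gaps 28, 35, 28 days.
Each is the last Friday of its month (at least one falls on the 29th or later, ruling out '4th Friday').
September 2020 ends with Friday Sep 25 2020.
October 2020 ends with Friday Oct 30 2020.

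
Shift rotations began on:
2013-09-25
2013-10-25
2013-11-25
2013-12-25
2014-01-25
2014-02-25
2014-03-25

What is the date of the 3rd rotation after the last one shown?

The day-of-month is always 25 (30, 31, 30, 31, 31, 28 days between events).
So this recurs on the 25th of each month.
Next: April 2014 → 2014-04-25.
Next: May 2014 → 2014-05-25.
Next: June 2014 → 2014-06-25.

2014-06-25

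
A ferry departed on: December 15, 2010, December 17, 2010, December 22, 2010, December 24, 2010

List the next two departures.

Every event lands on a Wednesday or Friday (gaps cycle 2, 5, 2).
So the schedule is: every Wednesday and Friday.
Next Wednesday: December 29, 2010.
The following Friday is December 31, 2010.

December 29, 2010; December 31, 2010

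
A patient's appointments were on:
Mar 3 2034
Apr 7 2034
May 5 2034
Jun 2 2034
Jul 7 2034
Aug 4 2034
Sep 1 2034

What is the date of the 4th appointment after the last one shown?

These are Fridays at 28- or 35-day spacing (35, 28, 28, 35, 28, 28).
The pattern: 1st Friday of the month.
October 2034 — 1st Friday is Oct 6 2034.
1st Friday of November 2034: Nov 3 2034.
1st Friday of December 2034: Dec 1 2034.
1st Friday of January 2035: Jan 5 2035.

Jan 5 2035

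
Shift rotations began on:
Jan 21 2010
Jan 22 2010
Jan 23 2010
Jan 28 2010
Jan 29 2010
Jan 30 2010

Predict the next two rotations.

Gaps: 1, 1, 5, 1, 1 days — not constant, but cyclic with period 3.
The events fall on every Thursday, Friday and Saturday.
Next Thursday: Feb 4 2010.
Next Friday: Feb 5 2010.

Feb 4 2010, Feb 5 2010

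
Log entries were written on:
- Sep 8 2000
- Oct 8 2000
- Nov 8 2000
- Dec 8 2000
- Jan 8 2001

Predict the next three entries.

Feb 8 2001, Mar 8 2001, Apr 8 2001

Each date is the 8th; the gaps (30, 31, 30, 31) track the month lengths.
The rule is the 8th of each month.
Next: February 2001 → Feb 8 2001.
Next: March 2001 → Mar 8 2001.
April 2001: Apr 8 2001.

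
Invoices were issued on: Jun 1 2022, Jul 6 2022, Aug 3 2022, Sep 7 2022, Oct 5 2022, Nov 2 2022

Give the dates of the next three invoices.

Dec 7 2022, Jan 4 2023, Feb 1 2023

These are Wednesdays at 28- or 35-day spacing (35, 28, 35, 28, 28).
The pattern: 1st Wednesday of the month.
1st Wednesday of December 2022: Dec 7 2022.
January 2023 — 1st Wednesday is Jan 4 2023.
1st Wednesday of February 2023: Feb 1 2023.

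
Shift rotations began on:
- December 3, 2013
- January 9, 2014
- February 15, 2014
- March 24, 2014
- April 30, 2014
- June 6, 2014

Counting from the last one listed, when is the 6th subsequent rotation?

Every event comes 37 days after the last (37, 37, 37, 37, 37).
June 6, 2014 + 37 days = July 13, 2014.
July 13, 2014 + 37 days = August 19, 2014.
August 19, 2014 + 37 days = September 25, 2014.
September 25, 2014 + 37 days = November 1, 2014.
November 1, 2014 + 37 days = December 8, 2014.
December 8, 2014 + 37 days = January 14, 2015.

January 14, 2015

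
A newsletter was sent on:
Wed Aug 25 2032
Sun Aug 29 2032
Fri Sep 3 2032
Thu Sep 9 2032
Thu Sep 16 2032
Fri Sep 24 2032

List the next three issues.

Sun Oct 3 2032, Wed Oct 13 2032, Sun Oct 24 2032

The spacing grows by 1 each time: 4, 5, 6, 7, 8 days.
Next gap: 9 days. Fri Sep 24 2032 + 9 days = Sun Oct 3 2032.
Next gap: 10 days. Sun Oct 3 2032 + 10 days = Wed Oct 13 2032.
Next gap: 11 days. Wed Oct 13 2032 + 11 days = Sun Oct 24 2032.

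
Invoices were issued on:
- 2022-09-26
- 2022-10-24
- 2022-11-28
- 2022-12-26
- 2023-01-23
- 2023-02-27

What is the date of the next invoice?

These are Mondays at 28- or 35-day spacing (28, 35, 28, 28, 35).
The pattern: 4th Monday of the month.
March 2023 — 4th Monday is 2023-03-27.

2023-03-27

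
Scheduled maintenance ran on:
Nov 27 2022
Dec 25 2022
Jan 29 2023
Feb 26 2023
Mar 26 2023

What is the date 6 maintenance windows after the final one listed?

Sep 24 2023

These are Sundays with 28, 35, 28, 28-day gaps.
Each is the final Sunday of its month — Jan 29 2023 is past the 28th, so '4th Sunday' doesn't fit.
Last Sunday of April 2023: Apr 30 2023.
Last Sunday of May 2023: May 28 2023.
Last Sunday of June 2023: Jun 25 2023.
Last Sunday of July 2023: Jul 30 2023.
August 2023 ends with Sunday Aug 27 2023.
September 2023 ends with Sunday Sep 24 2023.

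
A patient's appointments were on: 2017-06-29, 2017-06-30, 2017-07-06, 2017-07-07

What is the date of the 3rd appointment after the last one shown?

2017-07-20

Every event lands on a Thursday or Friday (gaps cycle 1, 6, 1).
So the schedule is: every Thursday and Friday.
The following Thursday is 2017-07-13.
The following Friday is 2017-07-14.
The following Thursday is 2017-07-20.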